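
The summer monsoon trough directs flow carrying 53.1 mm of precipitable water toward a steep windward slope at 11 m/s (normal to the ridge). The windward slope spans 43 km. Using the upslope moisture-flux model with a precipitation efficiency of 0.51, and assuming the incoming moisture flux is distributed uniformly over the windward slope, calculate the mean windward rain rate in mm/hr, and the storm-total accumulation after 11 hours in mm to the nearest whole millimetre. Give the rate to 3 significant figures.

R ≈ 24.9 mm/hr; total ≈ 274 mm

Incoming column moisture flux per unit ridge length: F = V × PW = 11 × 53.1 = 584.1 mm·m/s.
Spread over the 43 km slope with efficiency ε = 0.51: R = ε·F/W = 0.51 × 584.1 / 43000 m = 6.928e-03 mm/s.
R = 6.928e-03 × 3600 = 24.9 mm/hr.
Over 11 h: total = 24.9 × 11 = 273.9 ≈ 274 mm.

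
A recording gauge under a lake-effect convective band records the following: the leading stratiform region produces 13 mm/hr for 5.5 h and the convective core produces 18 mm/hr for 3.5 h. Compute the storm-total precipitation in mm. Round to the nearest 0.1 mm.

total ≈ 134.5 mm

Total = Σ Rᵢ Δtᵢ = 13 × 5.5 + 18 × 3.5
      = 71.5 + 63 = 134.5 mm.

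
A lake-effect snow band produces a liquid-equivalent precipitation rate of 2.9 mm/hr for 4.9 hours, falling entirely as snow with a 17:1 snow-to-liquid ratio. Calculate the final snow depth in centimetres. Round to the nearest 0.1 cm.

snow depth ≈ 24.2 cm

Liquid-equivalent depth = 2.9 × 4.9 = 14.21 mm.
Snow depth = 14.21 mm × 17 = 241.57 mm = 24.2 cm.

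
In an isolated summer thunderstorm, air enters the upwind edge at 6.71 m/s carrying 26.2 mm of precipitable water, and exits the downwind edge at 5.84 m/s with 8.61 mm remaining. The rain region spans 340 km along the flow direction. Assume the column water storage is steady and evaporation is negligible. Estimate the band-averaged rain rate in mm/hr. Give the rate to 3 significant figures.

R ≈ 1.33 mm/hr

Column moisture flux per unit crosswind length is F = V × PW.
Inflow: F_in = 6.71 × 26.2 = 175.802 mm·m/s
Outflow: F_out = 5.84 × 8.61 = 50.2824 mm·m/s
Steady-state rate R = (F_in − F_out)/L = (175.802 − 50.2824) / 340000 m = 3.692e-04 mm/s.
R = 3.692e-04 × 3600 = 1.33 mm/hr.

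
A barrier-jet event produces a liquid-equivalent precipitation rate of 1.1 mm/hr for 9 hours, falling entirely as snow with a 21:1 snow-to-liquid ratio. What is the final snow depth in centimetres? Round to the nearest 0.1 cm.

Liquid-equivalent depth = 1.1 × 9 = 9.9 mm.
Snow depth = 9.9 mm × 21 = 207.9 mm = 20.8 cm.

snow depth ≈ 20.8 cm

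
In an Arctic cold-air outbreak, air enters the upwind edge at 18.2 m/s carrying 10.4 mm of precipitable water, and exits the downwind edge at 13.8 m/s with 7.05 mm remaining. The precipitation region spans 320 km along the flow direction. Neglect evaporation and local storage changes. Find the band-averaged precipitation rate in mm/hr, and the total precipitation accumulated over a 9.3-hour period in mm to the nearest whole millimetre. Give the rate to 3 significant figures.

R ≈ 1.03 mm/hr; total ≈ 10 mm

Column moisture flux per unit crosswind length is F = V × PW.
Inflow: F_in = 18.2 × 10.4 = 189.28 mm·m/s
Outflow: F_out = 13.8 × 7.05 = 97.29 mm·m/s
Steady-state rate R = (F_in − F_out)/L = (189.28 − 97.29) / 320000 m = 2.875e-04 mm/s.
R = 2.875e-04 × 3600 = 1.03 mm/hr.
Over 9.3 h: total = 1.03 × 9.3 = 9.579 ≈ 10 mm.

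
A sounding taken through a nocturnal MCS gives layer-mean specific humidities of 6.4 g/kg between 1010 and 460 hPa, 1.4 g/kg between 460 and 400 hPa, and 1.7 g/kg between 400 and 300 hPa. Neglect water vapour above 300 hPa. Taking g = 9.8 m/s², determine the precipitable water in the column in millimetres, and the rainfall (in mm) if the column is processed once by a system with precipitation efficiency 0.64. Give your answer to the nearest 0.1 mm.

PW ≈ 38.5 mm; rainfall ≈ 24.6 mm

Precipitable water is the column-integrated vapour mass per unit area: PW = (1/g) Σ q̄ Δp, with q in kg/kg and Δp in Pa (1 kg/m² of water = 1 mm).
Layer 1010–460 hPa: Δp = 550 hPa = 55000 Pa, q̄ = 0.0064 kg/kg → 0.0064 × 55000 / 9.8 = 35.92 mm
Layer 460–400 hPa: Δp = 60 hPa = 6000 Pa, q̄ = 0.0014 kg/kg → 0.0014 × 6000 / 9.8 = 0.86 mm
Layer 400–300 hPa: Δp = 100 hPa = 10000 Pa, q̄ = 0.0017 kg/kg → 0.0017 × 10000 / 9.8 = 1.73 mm
PW = 35.92 + 0.86 + 1.73 = 38.51 ≈ 38.5 mm.
Rainfall = ε × PW = 0.64 × 38.5 = 24.6 mm.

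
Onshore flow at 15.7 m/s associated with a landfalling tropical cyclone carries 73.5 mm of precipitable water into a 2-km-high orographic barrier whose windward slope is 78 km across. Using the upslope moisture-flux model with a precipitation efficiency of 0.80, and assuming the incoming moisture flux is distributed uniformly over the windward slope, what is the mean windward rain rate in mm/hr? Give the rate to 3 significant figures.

R ≈ 42.6 mm/hr

Incoming column moisture flux per unit ridge length: F = V × PW = 15.7 × 73.5 = 1153.95 mm·m/s.
Spread over the 78 km slope with efficiency ε = 0.80: R = ε·F/W = 0.80 × 1153.95 / 78000 m = 1.184e-02 mm/s.
R = 1.184e-02 × 3600 = 42.6 mm/hr.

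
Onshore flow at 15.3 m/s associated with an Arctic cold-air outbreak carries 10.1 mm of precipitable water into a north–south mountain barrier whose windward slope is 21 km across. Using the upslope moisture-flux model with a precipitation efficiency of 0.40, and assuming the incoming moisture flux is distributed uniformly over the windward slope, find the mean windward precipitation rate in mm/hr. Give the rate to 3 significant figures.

Incoming column moisture flux per unit ridge length: F = V × PW = 15.3 × 10.1 = 154.53 mm·m/s.
Spread over the 21 km slope with efficiency ε = 0.40: R = ε·F/W = 0.40 × 154.53 / 21000 m = 2.943e-03 mm/s.
R = 2.943e-03 × 3600 = 10.6 mm/hr.

R ≈ 10.6 mm/hr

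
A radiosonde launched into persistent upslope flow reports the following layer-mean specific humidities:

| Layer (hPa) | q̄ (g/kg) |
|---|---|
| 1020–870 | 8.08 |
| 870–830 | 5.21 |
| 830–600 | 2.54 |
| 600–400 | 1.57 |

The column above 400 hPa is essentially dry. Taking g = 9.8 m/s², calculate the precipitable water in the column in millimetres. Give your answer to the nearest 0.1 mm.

Precipitable water is the column-integrated vapour mass per unit area: PW = (1/g) Σ q̄ Δp, with q in kg/kg and Δp in Pa (1 kg/m² of water = 1 mm).
Layer 1020–870 hPa: Δp = 150 hPa = 15000 Pa, q̄ = 0.00808 kg/kg → 0.00808 × 15000 / 9.8 = 12.37 mm
Layer 870–830 hPa: Δp = 40 hPa = 4000 Pa, q̄ = 0.00521 kg/kg → 0.00521 × 4000 / 9.8 = 2.13 mm
Layer 830–600 hPa: Δp = 230 hPa = 23000 Pa, q̄ = 0.00254 kg/kg → 0.00254 × 23000 / 9.8 = 5.96 mm
Layer 600–400 hPa: Δp = 200 hPa = 20000 Pa, q̄ = 0.00157 kg/kg → 0.00157 × 20000 / 9.8 = 3.20 mm
PW = 12.37 + 2.13 + 5.96 + 3.20 = 23.66 ≈ 23.7 mm.

PW ≈ 23.7 mm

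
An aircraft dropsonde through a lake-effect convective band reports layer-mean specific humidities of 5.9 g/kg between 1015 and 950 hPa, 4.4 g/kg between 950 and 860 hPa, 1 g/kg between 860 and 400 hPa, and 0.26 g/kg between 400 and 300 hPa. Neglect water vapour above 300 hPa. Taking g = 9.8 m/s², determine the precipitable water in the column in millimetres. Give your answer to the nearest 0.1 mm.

PW ≈ 12.9 mm

Precipitable water is the column-integrated vapour mass per unit area: PW = (1/g) Σ q̄ Δp, with q in kg/kg and Δp in Pa (1 kg/m² of water = 1 mm).
Layer 1015–950 hPa: Δp = 65 hPa = 6500 Pa, q̄ = 0.0059 kg/kg → 0.0059 × 6500 / 9.8 = 3.91 mm
Layer 950–860 hPa: Δp = 90 hPa = 9000 Pa, q̄ = 0.0044 kg/kg → 0.0044 × 9000 / 9.8 = 4.04 mm
Layer 860–400 hPa: Δp = 460 hPa = 46000 Pa, q̄ = 0.001 kg/kg → 0.001 × 46000 / 9.8 = 4.69 mm
Layer 400–300 hPa: Δp = 100 hPa = 10000 Pa, q̄ = 0.00026 kg/kg → 0.00026 × 10000 / 9.8 = 0.27 mm
PW = 3.91 + 4.04 + 4.69 + 0.27 = 12.91 ≈ 12.9 mm.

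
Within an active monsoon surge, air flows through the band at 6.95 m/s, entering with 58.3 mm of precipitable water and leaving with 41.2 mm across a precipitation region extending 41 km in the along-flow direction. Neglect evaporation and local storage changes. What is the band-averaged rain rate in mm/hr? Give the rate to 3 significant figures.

Column moisture flux per unit crosswind length is F = V × PW.
Inflow: F_in = 6.95 × 58.3 = 405.185 mm·m/s
Outflow: F_out = 6.95 × 41.2 = 286.34 mm·m/s
Steady-state rate R = (F_in − F_out)/L = (405.185 − 286.34) / 41000 m = 2.899e-03 mm/s.
R = 2.899e-03 × 3600 = 10.4 mm/hr.

R ≈ 10.4 mm/hr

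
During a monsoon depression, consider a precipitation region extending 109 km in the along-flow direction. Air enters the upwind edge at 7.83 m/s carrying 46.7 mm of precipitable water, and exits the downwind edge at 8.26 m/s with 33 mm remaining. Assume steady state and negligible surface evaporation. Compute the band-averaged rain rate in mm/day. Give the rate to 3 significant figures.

Column moisture flux per unit crosswind length is F = V × PW.
Inflow: F_in = 7.83 × 46.7 = 365.661 mm·m/s
Outflow: F_out = 8.26 × 33 = 272.58 mm·m/s
Steady-state rate R = (F_in − F_out)/L = (365.661 − 272.58) / 109000 m = 8.540e-04 mm/s.
R = 8.540e-04 × 3600 × 24 = 73.8 mm/day.

R ≈ 73.8 mm/day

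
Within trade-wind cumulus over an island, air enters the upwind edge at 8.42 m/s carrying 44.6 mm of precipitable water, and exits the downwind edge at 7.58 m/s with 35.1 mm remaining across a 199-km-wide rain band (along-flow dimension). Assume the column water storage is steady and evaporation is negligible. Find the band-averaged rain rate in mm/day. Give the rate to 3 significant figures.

Column moisture flux per unit crosswind length is F = V × PW.
Inflow: F_in = 8.42 × 44.6 = 375.532 mm·m/s
Outflow: F_out = 7.58 × 35.1 = 266.058 mm·m/s
Steady-state rate R = (F_in − F_out)/L = (375.532 − 266.058) / 199000 m = 5.501e-04 mm/s.
R = 5.501e-04 × 3600 × 24 = 47.5 mm/day.

R ≈ 47.5 mm/day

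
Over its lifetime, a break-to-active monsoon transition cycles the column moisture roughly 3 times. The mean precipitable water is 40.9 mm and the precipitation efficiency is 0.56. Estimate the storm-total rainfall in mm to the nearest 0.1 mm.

rainfall ≈ 68.7 mm

Each cycle deposits ε × PW = 0.56 × 40.9 = 22.904 mm.
Over 3 cycles: 3 × 22.904 = 68.7 mm.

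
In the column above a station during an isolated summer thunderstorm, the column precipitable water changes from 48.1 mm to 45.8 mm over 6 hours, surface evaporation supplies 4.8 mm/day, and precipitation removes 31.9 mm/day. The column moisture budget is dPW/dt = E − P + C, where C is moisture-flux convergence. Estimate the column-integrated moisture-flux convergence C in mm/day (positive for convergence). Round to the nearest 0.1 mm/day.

dPW/dt = (45.8 − 48.1) mm / (6/24 day) = -9.200 mm/day.
C = dPW/dt − E + P = (-9.200) − 4.8 + 31.9 = 17.9 mm/day.

C ≈ 17.9 mm/day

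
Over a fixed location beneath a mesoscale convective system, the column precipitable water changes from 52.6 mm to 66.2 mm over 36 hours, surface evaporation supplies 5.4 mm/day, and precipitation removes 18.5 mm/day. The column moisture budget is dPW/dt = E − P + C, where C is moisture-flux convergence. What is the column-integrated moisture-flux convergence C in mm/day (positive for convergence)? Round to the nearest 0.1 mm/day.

dPW/dt = (66.2 − 52.6) mm / (36/24 day) = +9.067 mm/day.
C = dPW/dt − E + P = (+9.067) − 5.4 + 18.5 = 22.2 mm/day.

C ≈ 22.2 mm/day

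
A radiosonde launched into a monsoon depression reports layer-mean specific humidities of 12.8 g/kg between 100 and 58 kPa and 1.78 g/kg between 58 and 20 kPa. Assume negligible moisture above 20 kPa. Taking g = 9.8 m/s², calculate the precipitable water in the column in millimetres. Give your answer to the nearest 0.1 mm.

PW ≈ 61.8 mm

Precipitable water is the column-integrated vapour mass per unit area: PW = (1/g) Σ q̄ Δp, with q in kg/kg and Δp in Pa (1 kg/m² of water = 1 mm).
Layer 100–58 kPa: Δp = 420 hPa = 42000 Pa, q̄ = 0.0128 kg/kg → 0.0128 × 42000 / 9.8 = 54.86 mm
Layer 58–20 kPa: Δp = 380 hPa = 38000 Pa, q̄ = 0.00178 kg/kg → 0.00178 × 38000 / 9.8 = 6.90 mm
PW = 54.86 + 6.90 = 61.76 ≈ 61.8 mm.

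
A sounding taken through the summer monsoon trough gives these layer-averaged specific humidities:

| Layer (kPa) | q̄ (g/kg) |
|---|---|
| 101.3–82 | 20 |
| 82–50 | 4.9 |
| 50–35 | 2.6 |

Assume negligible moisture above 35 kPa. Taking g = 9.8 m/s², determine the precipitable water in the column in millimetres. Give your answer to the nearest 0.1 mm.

PW ≈ 59.4 mm

Precipitable water is the column-integrated vapour mass per unit area: PW = (1/g) Σ q̄ Δp, with q in kg/kg and Δp in Pa (1 kg/m² of water = 1 mm).
Layer 101.3–82 kPa: Δp = 193 hPa = 19300 Pa, q̄ = 0.02 kg/kg → 0.02 × 19300 / 9.8 = 39.39 mm
Layer 82–50 kPa: Δp = 320 hPa = 32000 Pa, q̄ = 0.0049 kg/kg → 0.0049 × 32000 / 9.8 = 16.00 mm
Layer 50–35 kPa: Δp = 150 hPa = 15000 Pa, q̄ = 0.0026 kg/kg → 0.0026 × 15000 / 9.8 = 3.98 mm
PW = 39.39 + 16.00 + 3.98 = 59.37 ≈ 59.4 mm.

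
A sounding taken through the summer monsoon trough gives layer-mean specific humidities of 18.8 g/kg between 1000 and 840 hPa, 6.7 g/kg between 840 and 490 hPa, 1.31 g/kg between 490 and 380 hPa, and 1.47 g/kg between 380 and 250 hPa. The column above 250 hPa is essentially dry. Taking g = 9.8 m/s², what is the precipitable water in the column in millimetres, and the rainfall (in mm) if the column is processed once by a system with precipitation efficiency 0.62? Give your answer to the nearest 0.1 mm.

PW ≈ 58.0 mm; rainfall ≈ 36.0 mm

Precipitable water is the column-integrated vapour mass per unit area: PW = (1/g) Σ q̄ Δp, with q in kg/kg and Δp in Pa (1 kg/m² of water = 1 mm).
Layer 1000–840 hPa: Δp = 160 hPa = 16000 Pa, q̄ = 0.0188 kg/kg → 0.0188 × 16000 / 9.8 = 30.69 mm
Layer 840–490 hPa: Δp = 350 hPa = 35000 Pa, q̄ = 0.0067 kg/kg → 0.0067 × 35000 / 9.8 = 23.93 mm
Layer 490–380 hPa: Δp = 110 hPa = 11000 Pa, q̄ = 0.00131 kg/kg → 0.00131 × 11000 / 9.8 = 1.47 mm
Layer 380–250 hPa: Δp = 130 hPa = 13000 Pa, q̄ = 0.00147 kg/kg → 0.00147 × 13000 / 9.8 = 1.95 mm
PW = 30.69 + 23.93 + 1.47 + 1.95 = 58.04 ≈ 58.0 mm.
Rainfall = ε × PW = 0.62 × 58.0 = 36.0 mm.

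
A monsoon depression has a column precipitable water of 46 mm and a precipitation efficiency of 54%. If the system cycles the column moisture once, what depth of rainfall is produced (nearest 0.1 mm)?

Rainfall = ε × PW = 0.54 × 46 = 24.8 mm.

rainfall ≈ 24.8 mm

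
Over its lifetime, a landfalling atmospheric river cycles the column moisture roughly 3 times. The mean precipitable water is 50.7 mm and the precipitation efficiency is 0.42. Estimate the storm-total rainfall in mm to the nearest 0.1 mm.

rainfall ≈ 63.9 mm

Each cycle deposits ε × PW = 0.42 × 50.7 = 21.294 mm.
Over 3 cycles: 3 × 21.294 = 63.9 mm.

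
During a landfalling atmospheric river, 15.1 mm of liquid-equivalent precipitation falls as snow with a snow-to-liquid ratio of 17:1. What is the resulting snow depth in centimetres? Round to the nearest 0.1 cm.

snow depth ≈ 25.7 cm

Snow depth = liquid × ratio = 15.1 mm × 17 = 256.7 mm = 25.7 cm.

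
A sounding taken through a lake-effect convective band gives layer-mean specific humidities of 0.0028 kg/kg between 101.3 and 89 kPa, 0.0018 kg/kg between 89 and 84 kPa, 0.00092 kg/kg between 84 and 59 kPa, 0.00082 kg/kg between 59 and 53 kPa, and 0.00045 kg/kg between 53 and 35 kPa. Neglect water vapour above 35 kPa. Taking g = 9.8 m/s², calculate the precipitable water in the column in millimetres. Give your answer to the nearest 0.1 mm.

Precipitable water is the column-integrated vapour mass per unit area: PW = (1/g) Σ q̄ Δp, with q in kg/kg and Δp in Pa (1 kg/m² of water = 1 mm).
Layer 101.3–89 kPa: Δp = 123 hPa = 12300 Pa, q̄ = 0.0028 kg/kg → 0.0028 × 12300 / 9.8 = 3.51 mm
Layer 89–84 kPa: Δp = 50 hPa = 5000 Pa, q̄ = 0.0018 kg/kg → 0.0018 × 5000 / 9.8 = 0.92 mm
Layer 84–59 kPa: Δp = 250 hPa = 25000 Pa, q̄ = 0.00092 kg/kg → 0.00092 × 25000 / 9.8 = 2.35 mm
Layer 59–53 kPa: Δp = 60 hPa = 6000 Pa, q̄ = 0.00082 kg/kg → 0.00082 × 6000 / 9.8 = 0.50 mm
Layer 53–35 kPa: Δp = 180 hPa = 18000 Pa, q̄ = 0.00045 kg/kg → 0.00045 × 18000 / 9.8 = 0.83 mm
PW = 3.51 + 0.92 + 2.35 + 0.50 + 0.83 = 8.11 ≈ 8.1 mm.

PW ≈ 8.1 mm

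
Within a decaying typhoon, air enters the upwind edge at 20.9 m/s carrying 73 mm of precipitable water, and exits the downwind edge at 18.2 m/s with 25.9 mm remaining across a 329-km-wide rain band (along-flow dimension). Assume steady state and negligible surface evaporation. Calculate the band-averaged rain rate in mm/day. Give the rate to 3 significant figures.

R ≈ 277 mm/day

Column moisture flux per unit crosswind length is F = V × PW.
Inflow: F_in = 20.9 × 73 = 1525.7 mm·m/s
Outflow: F_out = 18.2 × 25.9 = 471.38 mm·m/s
Steady-state rate R = (F_in − F_out)/L = (1525.7 − 471.38) / 329000 m = 3.205e-03 mm/s.
R = 3.205e-03 × 3600 × 24 = 277 mm/day.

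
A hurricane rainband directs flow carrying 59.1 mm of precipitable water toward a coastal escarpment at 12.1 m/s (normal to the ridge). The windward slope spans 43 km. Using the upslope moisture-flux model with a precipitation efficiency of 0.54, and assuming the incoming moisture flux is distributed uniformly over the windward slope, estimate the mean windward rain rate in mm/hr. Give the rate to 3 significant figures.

Incoming column moisture flux per unit ridge length: F = V × PW = 12.1 × 59.1 = 715.11 mm·m/s.
Spread over the 43 km slope with efficiency ε = 0.54: R = ε·F/W = 0.54 × 715.11 / 43000 m = 8.980e-03 mm/s.
R = 8.980e-03 × 3600 = 32.3 mm/hr.

R ≈ 32.3 mm/hr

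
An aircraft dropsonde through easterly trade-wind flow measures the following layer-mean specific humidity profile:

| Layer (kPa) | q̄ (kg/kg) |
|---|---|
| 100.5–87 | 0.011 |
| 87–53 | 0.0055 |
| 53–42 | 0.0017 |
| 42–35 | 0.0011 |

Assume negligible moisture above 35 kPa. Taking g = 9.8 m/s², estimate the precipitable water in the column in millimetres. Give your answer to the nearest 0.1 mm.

Precipitable water is the column-integrated vapour mass per unit area: PW = (1/g) Σ q̄ Δp, with q in kg/kg and Δp in Pa (1 kg/m² of water = 1 mm).
Layer 100.5–87 kPa: Δp = 135 hPa = 13500 Pa, q̄ = 0.011 kg/kg → 0.011 × 13500 / 9.8 = 15.15 mm
Layer 87–53 kPa: Δp = 340 hPa = 34000 Pa, q̄ = 0.0055 kg/kg → 0.0055 × 34000 / 9.8 = 19.08 mm
Layer 53–42 kPa: Δp = 110 hPa = 11000 Pa, q̄ = 0.0017 kg/kg → 0.0017 × 11000 / 9.8 = 1.91 mm
Layer 42–35 kPa: Δp = 70 hPa = 7000 Pa, q̄ = 0.0011 kg/kg → 0.0011 × 7000 / 9.8 = 0.79 mm
PW = 15.15 + 19.08 + 1.91 + 0.79 = 36.93 ≈ 36.9 mm.

PW ≈ 36.9 mm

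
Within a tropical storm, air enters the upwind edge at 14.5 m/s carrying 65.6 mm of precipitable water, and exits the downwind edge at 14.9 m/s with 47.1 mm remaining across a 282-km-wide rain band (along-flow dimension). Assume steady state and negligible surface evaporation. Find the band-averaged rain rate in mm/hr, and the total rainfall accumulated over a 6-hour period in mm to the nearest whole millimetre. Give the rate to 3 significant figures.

Column moisture flux per unit crosswind length is F = V × PW.
Inflow: F_in = 14.5 × 65.6 = 951.2 mm·m/s
Outflow: F_out = 14.9 × 47.1 = 701.79 mm·m/s
Steady-state rate R = (F_in − F_out)/L = (951.2 − 701.79) / 282000 m = 8.844e-04 mm/s.
R = 8.844e-04 × 3600 = 3.18 mm/hr.
Over 6 h: total = 3.18 × 6 = 19.08 ≈ 19 mm.

R ≈ 3.18 mm/hr; total ≈ 19 mm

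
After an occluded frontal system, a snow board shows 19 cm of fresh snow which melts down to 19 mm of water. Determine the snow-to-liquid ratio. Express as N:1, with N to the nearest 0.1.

ratio ≈ 10.0

Ratio = snow depth / SWE = 190 mm / 19 mm = 10.0, i.e. 10.0:1.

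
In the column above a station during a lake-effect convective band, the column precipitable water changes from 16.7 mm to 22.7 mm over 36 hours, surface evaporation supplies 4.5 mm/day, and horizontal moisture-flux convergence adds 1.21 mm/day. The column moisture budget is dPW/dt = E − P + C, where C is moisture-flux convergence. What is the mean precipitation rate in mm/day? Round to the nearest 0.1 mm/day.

dPW/dt = (22.7 − 16.7) mm / (36/24 day) = +4.000 mm/day.
P = E + C − dPW/dt = 4.5 + (1.21) − (+4.000) = 1.7 mm/day.

P ≈ 1.7 mm/day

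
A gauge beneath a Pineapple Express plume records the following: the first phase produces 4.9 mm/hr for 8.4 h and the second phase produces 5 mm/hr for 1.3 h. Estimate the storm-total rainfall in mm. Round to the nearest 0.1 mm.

Total = Σ Rᵢ Δtᵢ = 4.9 × 8.4 + 5 × 1.3
      = 41.16 + 6.5 = 47.7 mm.

total ≈ 47.7 mm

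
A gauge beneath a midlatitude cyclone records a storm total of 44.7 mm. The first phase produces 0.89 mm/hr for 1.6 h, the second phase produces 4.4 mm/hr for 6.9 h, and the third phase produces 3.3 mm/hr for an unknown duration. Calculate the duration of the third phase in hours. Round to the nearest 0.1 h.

duration ≈ 3.9 h

Known phases: 0.89 × 1.6 + 4.4 × 6.9 = 1.424 + 30.36 = 31.784 mm.
Remaining depth = 44.7 − 31.784 = 12.916 mm.
Duration = 12.916 / 3.3 = 3.9 h.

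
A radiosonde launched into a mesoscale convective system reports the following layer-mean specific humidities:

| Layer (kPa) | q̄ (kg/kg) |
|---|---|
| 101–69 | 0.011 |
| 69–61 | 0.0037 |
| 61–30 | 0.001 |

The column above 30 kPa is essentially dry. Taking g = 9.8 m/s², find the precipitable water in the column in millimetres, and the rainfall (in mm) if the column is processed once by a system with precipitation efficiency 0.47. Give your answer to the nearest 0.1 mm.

Precipitable water is the column-integrated vapour mass per unit area: PW = (1/g) Σ q̄ Δp, with q in kg/kg and Δp in Pa (1 kg/m² of water = 1 mm).
Layer 101–69 kPa: Δp = 320 hPa = 32000 Pa, q̄ = 0.011 kg/kg → 0.011 × 32000 / 9.8 = 35.92 mm
Layer 69–61 kPa: Δp = 80 hPa = 8000 Pa, q̄ = 0.0037 kg/kg → 0.0037 × 8000 / 9.8 = 3.02 mm
Layer 61–30 kPa: Δp = 310 hPa = 31000 Pa, q̄ = 0.001 kg/kg → 0.001 × 31000 / 9.8 = 3.16 mm
PW = 35.92 + 3.02 + 3.16 = 42.10 ≈ 42.1 mm.
Rainfall = ε × PW = 0.47 × 42.1 = 19.8 mm.

PW ≈ 42.1 mm; rainfall ≈ 19.8 mm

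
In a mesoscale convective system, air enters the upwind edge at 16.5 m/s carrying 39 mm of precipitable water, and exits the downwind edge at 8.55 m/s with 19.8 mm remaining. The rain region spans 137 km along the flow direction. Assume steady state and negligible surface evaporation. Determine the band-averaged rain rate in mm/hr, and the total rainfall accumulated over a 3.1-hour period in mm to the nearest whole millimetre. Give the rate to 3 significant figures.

Column moisture flux per unit crosswind length is F = V × PW.
Inflow: F_in = 16.5 × 39 = 643.5 mm·m/s
Outflow: F_out = 8.55 × 19.8 = 169.29 mm·m/s
Steady-state rate R = (F_in − F_out)/L = (643.5 − 169.29) / 137000 m = 3.461e-03 mm/s.
R = 3.461e-03 × 3600 = 12.5 mm/hr.
Over 3.1 h: total = 12.5 × 3.1 = 38.75 ≈ 39 mm.

R ≈ 12.5 mm/hr; total ≈ 39 mm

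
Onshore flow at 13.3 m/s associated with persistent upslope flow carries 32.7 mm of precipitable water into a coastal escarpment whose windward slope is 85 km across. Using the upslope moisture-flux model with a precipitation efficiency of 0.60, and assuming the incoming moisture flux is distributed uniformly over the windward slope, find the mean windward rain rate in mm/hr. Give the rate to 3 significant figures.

R ≈ 11.1 mm/hr

Incoming column moisture flux per unit ridge length: F = V × PW = 13.3 × 32.7 = 434.91 mm·m/s.
Spread over the 85 km slope with efficiency ε = 0.60: R = ε·F/W = 0.60 × 434.91 / 85000 m = 3.070e-03 mm/s.
R = 3.070e-03 × 3600 = 11.1 mm/hr.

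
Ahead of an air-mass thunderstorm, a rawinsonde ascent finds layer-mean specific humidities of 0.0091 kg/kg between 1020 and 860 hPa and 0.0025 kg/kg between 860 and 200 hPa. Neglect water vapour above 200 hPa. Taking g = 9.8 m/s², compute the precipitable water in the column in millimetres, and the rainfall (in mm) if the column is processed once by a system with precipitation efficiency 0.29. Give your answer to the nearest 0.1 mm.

Precipitable water is the column-integrated vapour mass per unit area: PW = (1/g) Σ q̄ Δp, with q in kg/kg and Δp in Pa (1 kg/m² of water = 1 mm).
Layer 1020–860 hPa: Δp = 160 hPa = 16000 Pa, q̄ = 0.0091 kg/kg → 0.0091 × 16000 / 9.8 = 14.86 mm
Layer 860–200 hPa: Δp = 660 hPa = 66000 Pa, q̄ = 0.0025 kg/kg → 0.0025 × 66000 / 9.8 = 16.84 mm
PW = 14.86 + 16.84 = 31.70 ≈ 31.7 mm.
Rainfall = ε × PW = 0.29 × 31.7 = 9.2 mm.

PW ≈ 31.7 mm; rainfall ≈ 9.2 mm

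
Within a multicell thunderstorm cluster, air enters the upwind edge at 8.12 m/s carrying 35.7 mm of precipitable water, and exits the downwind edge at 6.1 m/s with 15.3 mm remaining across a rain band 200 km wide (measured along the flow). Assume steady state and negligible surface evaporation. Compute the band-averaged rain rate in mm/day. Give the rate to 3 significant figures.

Column moisture flux per unit crosswind length is F = V × PW.
Inflow: F_in = 8.12 × 35.7 = 289.884 mm·m/s
Outflow: F_out = 6.1 × 15.3 = 93.33 mm·m/s
Steady-state rate R = (F_in − F_out)/L = (289.884 − 93.33) / 200000 m = 9.828e-04 mm/s.
R = 9.828e-04 × 3600 × 24 = 84.9 mm/day.

R ≈ 84.9 mm/day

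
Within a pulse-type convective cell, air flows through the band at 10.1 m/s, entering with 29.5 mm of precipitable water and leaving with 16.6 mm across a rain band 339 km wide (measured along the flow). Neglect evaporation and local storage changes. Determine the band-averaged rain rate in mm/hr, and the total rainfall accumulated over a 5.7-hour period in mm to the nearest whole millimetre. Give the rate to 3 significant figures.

Column moisture flux per unit crosswind length is F = V × PW.
Inflow: F_in = 10.1 × 29.5 = 297.95 mm·m/s
Outflow: F_out = 10.1 × 16.6 = 167.66 mm·m/s
Steady-state rate R = (F_in − F_out)/L = (297.95 − 167.66) / 339000 m = 3.843e-04 mm/s.
R = 3.843e-04 × 3600 = 1.38 mm/hr.
Over 5.7 h: total = 1.38 × 5.7 = 7.866 ≈ 8 mm.

R ≈ 1.38 mm/hr; total ≈ 8 mm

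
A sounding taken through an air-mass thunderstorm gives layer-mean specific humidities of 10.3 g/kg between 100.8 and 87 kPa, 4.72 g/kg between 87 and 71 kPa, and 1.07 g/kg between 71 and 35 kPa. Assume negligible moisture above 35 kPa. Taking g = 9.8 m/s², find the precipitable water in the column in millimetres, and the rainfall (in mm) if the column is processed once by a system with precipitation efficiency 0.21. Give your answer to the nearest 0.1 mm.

Precipitable water is the column-integrated vapour mass per unit area: PW = (1/g) Σ q̄ Δp, with q in kg/kg and Δp in Pa (1 kg/m² of water = 1 mm).
Layer 100.8–87 kPa: Δp = 138 hPa = 13800 Pa, q̄ = 0.0103 kg/kg → 0.0103 × 13800 / 9.8 = 14.50 mm
Layer 87–71 kPa: Δp = 160 hPa = 16000 Pa, q̄ = 0.00472 kg/kg → 0.00472 × 16000 / 9.8 = 7.71 mm
Layer 71–35 kPa: Δp = 360 hPa = 36000 Pa, q̄ = 0.00107 kg/kg → 0.00107 × 36000 / 9.8 = 3.93 mm
PW = 14.50 + 7.71 + 3.93 = 26.14 ≈ 26.1 mm.
Rainfall = ε × PW = 0.21 × 26.1 = 5.5 mm.

PW ≈ 26.1 mm; rainfall ≈ 5.5 mm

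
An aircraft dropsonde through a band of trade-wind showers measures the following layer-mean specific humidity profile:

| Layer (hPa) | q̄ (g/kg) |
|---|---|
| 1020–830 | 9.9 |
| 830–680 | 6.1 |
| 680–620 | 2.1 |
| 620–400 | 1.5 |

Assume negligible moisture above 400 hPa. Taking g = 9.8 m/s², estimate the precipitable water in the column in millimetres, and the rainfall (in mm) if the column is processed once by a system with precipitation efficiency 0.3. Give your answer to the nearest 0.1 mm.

Precipitable water is the column-integrated vapour mass per unit area: PW = (1/g) Σ q̄ Δp, with q in kg/kg and Δp in Pa (1 kg/m² of water = 1 mm).
Layer 1020–830 hPa: Δp = 190 hPa = 19000 Pa, q̄ = 0.0099 kg/kg → 0.0099 × 19000 / 9.8 = 19.19 mm
Layer 830–680 hPa: Δp = 150 hPa = 15000 Pa, q̄ = 0.0061 kg/kg → 0.0061 × 15000 / 9.8 = 9.34 mm
Layer 680–620 hPa: Δp = 60 hPa = 6000 Pa, q̄ = 0.0021 kg/kg → 0.0021 × 6000 / 9.8 = 1.29 mm
Layer 620–400 hPa: Δp = 220 hPa = 22000 Pa, q̄ = 0.0015 kg/kg → 0.0015 × 22000 / 9.8 = 3.37 mm
PW = 19.19 + 9.34 + 1.29 + 3.37 = 33.19 ≈ 33.2 mm.
Rainfall = ε × PW = 0.3 × 33.2 = 10.0 mm.

PW ≈ 33.2 mm; rainfall ≈ 10.0 mm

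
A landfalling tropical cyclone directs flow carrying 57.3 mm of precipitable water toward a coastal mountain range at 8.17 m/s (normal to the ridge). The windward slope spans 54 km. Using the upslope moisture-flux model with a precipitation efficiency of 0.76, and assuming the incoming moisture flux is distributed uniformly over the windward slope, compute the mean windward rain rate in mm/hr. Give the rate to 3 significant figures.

Incoming column moisture flux per unit ridge length: F = V × PW = 8.17 × 57.3 = 468.141 mm·m/s.
Spread over the 54 km slope with efficiency ε = 0.76: R = ε·F/W = 0.76 × 468.141 / 54000 m = 6.589e-03 mm/s.
R = 6.589e-03 × 3600 = 23.7 mm/hr.

R ≈ 23.7 mm/hr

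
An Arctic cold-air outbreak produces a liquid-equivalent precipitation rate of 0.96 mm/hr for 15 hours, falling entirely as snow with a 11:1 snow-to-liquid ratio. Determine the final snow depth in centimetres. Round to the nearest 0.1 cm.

snow depth ≈ 15.8 cm

Liquid-equivalent depth = 0.96 × 15 = 14.4 mm.
Snow depth = 14.4 mm × 11 = 158.4 mm = 15.8 cm.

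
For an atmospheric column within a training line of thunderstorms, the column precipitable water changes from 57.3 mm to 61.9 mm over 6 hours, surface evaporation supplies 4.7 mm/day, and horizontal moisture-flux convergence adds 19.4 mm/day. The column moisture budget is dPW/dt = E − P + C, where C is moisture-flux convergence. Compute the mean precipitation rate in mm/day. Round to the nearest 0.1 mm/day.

dPW/dt = (61.9 − 57.3) mm / (6/24 day) = +18.400 mm/day.
P = E + C − dPW/dt = 4.7 + (19.4) − (+18.400) = 5.7 mm/day.

P ≈ 5.7 mm/day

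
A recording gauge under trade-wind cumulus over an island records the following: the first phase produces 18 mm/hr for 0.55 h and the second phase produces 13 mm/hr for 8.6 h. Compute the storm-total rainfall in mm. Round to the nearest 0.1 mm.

Total = Σ Rᵢ Δtᵢ = 18 × 0.55 + 13 × 8.6
      = 9.9 + 111.8 = 121.7 mm.

total ≈ 121.7 mm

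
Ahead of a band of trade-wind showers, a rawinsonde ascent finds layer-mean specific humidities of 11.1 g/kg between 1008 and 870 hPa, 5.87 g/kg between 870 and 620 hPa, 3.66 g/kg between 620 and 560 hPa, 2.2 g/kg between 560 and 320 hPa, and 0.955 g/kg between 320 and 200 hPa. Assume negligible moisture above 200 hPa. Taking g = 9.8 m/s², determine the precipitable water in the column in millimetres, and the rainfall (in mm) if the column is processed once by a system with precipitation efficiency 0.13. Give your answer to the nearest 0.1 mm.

PW ≈ 39.4 mm; rainfall ≈ 5.1 mm

Precipitable water is the column-integrated vapour mass per unit area: PW = (1/g) Σ q̄ Δp, with q in kg/kg and Δp in Pa (1 kg/m² of water = 1 mm).
Layer 1008–870 hPa: Δp = 138 hPa = 13800 Pa, q̄ = 0.0111 kg/kg → 0.0111 × 13800 / 9.8 = 15.63 mm
Layer 870–620 hPa: Δp = 250 hPa = 25000 Pa, q̄ = 0.00587 kg/kg → 0.00587 × 25000 / 9.8 = 14.97 mm
Layer 620–560 hPa: Δp = 60 hPa = 6000 Pa, q̄ = 0.00366 kg/kg → 0.00366 × 6000 / 9.8 = 2.24 mm
Layer 560–320 hPa: Δp = 240 hPa = 24000 Pa, q̄ = 0.0022 kg/kg → 0.0022 × 24000 / 9.8 = 5.39 mm
Layer 320–200 hPa: Δp = 120 hPa = 12000 Pa, q̄ = 0.000955 kg/kg → 0.000955 × 12000 / 9.8 = 1.17 mm
PW = 15.63 + 14.97 + 2.24 + 5.39 + 1.17 = 39.40 ≈ 39.4 mm.
Rainfall = ε × PW = 0.13 × 39.4 = 5.1 mm.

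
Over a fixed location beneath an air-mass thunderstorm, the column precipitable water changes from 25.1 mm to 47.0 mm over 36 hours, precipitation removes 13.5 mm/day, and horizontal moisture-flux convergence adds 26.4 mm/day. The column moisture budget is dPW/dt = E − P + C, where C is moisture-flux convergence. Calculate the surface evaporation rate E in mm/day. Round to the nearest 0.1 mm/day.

dPW/dt = (47.0 − 25.1) mm / (36/24 day) = +14.600 mm/day.
E = dPW/dt + P − C = (+14.600) + 13.5 − (26.4) = 1.7 mm/day.

E ≈ 1.7 mm/day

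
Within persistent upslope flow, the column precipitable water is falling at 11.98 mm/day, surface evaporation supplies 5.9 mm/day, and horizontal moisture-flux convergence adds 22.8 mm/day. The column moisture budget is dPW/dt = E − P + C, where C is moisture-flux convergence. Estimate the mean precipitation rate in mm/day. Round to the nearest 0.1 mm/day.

dPW/dt = -11.98 mm/day.
P = E + C − dPW/dt = 5.9 + (22.8) − (-11.98) = 40.7 mm/day.

P ≈ 40.7 mm/day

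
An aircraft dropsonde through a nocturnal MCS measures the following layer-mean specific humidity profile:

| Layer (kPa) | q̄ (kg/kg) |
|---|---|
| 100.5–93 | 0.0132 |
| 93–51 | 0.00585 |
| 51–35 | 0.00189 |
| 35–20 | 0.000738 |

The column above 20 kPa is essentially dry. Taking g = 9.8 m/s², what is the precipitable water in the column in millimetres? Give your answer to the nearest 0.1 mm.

PW ≈ 39.4 mm

Precipitable water is the column-integrated vapour mass per unit area: PW = (1/g) Σ q̄ Δp, with q in kg/kg and Δp in Pa (1 kg/m² of water = 1 mm).
Layer 100.5–93 kPa: Δp = 75 hPa = 7500 Pa, q̄ = 0.0132 kg/kg → 0.0132 × 7500 / 9.8 = 10.10 mm
Layer 93–51 kPa: Δp = 420 hPa = 42000 Pa, q̄ = 0.00585 kg/kg → 0.00585 × 42000 / 9.8 = 25.07 mm
Layer 51–35 kPa: Δp = 160 hPa = 16000 Pa, q̄ = 0.00189 kg/kg → 0.00189 × 16000 / 9.8 = 3.09 mm
Layer 35–20 kPa: Δp = 150 hPa = 15000 Pa, q̄ = 0.000738 kg/kg → 0.000738 × 15000 / 9.8 = 1.13 mm
PW = 10.10 + 25.07 + 3.09 + 1.13 = 39.39 ≈ 39.4 mm.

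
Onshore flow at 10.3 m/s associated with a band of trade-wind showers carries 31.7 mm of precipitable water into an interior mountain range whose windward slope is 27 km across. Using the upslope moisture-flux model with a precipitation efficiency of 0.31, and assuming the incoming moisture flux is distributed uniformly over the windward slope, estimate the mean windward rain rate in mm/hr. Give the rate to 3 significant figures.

R ≈ 13.5 mm/hr

Incoming column moisture flux per unit ridge length: F = V × PW = 10.3 × 31.7 = 326.51 mm·m/s.
Spread over the 27 km slope with efficiency ε = 0.31: R = ε·F/W = 0.31 × 326.51 / 27000 m = 3.749e-03 mm/s.
R = 3.749e-03 × 3600 = 13.5 mm/hr.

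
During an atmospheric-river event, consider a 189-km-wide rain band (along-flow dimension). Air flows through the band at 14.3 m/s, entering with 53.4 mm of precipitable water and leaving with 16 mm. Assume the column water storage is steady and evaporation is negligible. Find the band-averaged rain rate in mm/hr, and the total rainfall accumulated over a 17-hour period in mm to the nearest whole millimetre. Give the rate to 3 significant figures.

Column moisture flux per unit crosswind length is F = V × PW.
Inflow: F_in = 14.3 × 53.4 = 763.62 mm·m/s
Outflow: F_out = 14.3 × 16 = 228.8 mm·m/s
Steady-state rate R = (F_in − F_out)/L = (763.62 − 228.8) / 189000 m = 2.830e-03 mm/s.
R = 2.830e-03 × 3600 = 10.2 mm/hr.
Over 17 h: total = 10.2 × 17 = 173.4 ≈ 173 mm.

R ≈ 10.2 mm/hr; total ≈ 173 mm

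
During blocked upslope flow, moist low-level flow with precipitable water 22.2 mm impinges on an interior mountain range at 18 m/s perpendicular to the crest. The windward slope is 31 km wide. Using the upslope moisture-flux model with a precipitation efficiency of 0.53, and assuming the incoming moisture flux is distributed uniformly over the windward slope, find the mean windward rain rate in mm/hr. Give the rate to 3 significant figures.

R ≈ 24.6 mm/hr

Incoming column moisture flux per unit ridge length: F = V × PW = 18 × 22.2 = 399.6 mm·m/s.
Spread over the 31 km slope with efficiency ε = 0.53: R = ε·F/W = 0.53 × 399.6 / 31000 m = 6.832e-03 mm/s.
R = 6.832e-03 × 3600 = 24.6 mm/hr.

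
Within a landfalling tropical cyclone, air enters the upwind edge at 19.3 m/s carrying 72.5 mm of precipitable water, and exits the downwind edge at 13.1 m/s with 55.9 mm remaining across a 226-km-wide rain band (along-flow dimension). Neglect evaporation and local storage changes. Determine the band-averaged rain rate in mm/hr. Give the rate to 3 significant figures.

R ≈ 10.6 mm/hr

Column moisture flux per unit crosswind length is F = V × PW.
Inflow: F_in = 19.3 × 72.5 = 1399.25 mm·m/s
Outflow: F_out = 13.1 × 55.9 = 732.29 mm·m/s
Steady-state rate R = (F_in − F_out)/L = (1399.25 − 732.29) / 226000 m = 2.951e-03 mm/s.
R = 2.951e-03 × 3600 = 10.6 mm/hr.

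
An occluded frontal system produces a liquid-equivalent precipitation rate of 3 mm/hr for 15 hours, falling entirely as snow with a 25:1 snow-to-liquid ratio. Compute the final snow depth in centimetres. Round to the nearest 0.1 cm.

Liquid-equivalent depth = 3 × 15 = 45 mm.
Snow depth = 45 mm × 25 = 1125 mm = 112.5 cm.

snow depth ≈ 112.5 cm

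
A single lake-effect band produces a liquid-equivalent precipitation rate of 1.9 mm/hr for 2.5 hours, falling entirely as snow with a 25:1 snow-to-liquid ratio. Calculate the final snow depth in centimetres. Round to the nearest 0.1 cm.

snow depth ≈ 11.9 cm

Liquid-equivalent depth = 1.9 × 2.5 = 4.75 mm.
Snow depth = 4.75 mm × 25 = 118.75 mm = 11.9 cm.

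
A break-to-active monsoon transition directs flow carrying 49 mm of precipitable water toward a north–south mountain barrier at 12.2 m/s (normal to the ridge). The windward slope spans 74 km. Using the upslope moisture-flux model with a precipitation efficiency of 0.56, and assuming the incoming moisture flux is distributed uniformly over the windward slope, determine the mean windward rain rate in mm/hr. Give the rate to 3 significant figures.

R ≈ 16.3 mm/hr

Incoming column moisture flux per unit ridge length: F = V × PW = 12.2 × 49 = 597.8 mm·m/s.
Spread over the 74 km slope with efficiency ε = 0.56: R = ε·F/W = 0.56 × 597.8 / 74000 m = 4.524e-03 mm/s.
R = 4.524e-03 × 3600 = 16.3 mm/hr.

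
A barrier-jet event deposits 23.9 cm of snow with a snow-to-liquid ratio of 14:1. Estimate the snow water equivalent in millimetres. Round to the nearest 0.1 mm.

SWE ≈ 17.1 mm

SWE = snow depth / ratio = 23.9 cm / 14 = 1.707 cm = 17.1 mm.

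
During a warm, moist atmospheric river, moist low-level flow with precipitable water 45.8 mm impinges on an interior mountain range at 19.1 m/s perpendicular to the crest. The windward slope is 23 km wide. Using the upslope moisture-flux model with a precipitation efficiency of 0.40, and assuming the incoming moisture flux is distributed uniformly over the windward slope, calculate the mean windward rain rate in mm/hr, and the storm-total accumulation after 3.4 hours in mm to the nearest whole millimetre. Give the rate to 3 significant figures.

R ≈ 54.8 mm/hr; total ≈ 186 mm

Incoming column moisture flux per unit ridge length: F = V × PW = 19.1 × 45.8 = 874.78 mm·m/s.
Spread over the 23 km slope with efficiency ε = 0.40: R = ε·F/W = 0.40 × 874.78 / 23000 m = 1.521e-02 mm/s.
R = 1.521e-02 × 3600 = 54.8 mm/hr.
Over 3.4 h: total = 54.8 × 3.4 = 186.32 ≈ 186 mm.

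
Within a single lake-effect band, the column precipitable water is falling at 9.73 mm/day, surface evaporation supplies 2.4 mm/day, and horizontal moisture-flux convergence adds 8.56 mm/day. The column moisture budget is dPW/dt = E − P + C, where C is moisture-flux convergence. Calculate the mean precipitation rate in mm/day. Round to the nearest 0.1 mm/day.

dPW/dt = -9.73 mm/day.
P = E + C − dPW/dt = 2.4 + (8.56) − (-9.73) = 20.7 mm/day.

P ≈ 20.7 mm/day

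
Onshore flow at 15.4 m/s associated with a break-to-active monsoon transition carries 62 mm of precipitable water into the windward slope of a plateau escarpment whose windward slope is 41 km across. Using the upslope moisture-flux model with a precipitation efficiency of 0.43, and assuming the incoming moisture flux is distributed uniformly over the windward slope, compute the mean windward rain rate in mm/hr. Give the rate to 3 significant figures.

R ≈ 36.0 mm/hr

Incoming column moisture flux per unit ridge length: F = V × PW = 15.4 × 62 = 954.8 mm·m/s.
Spread over the 41 km slope with efficiency ε = 0.43: R = ε·F/W = 0.43 × 954.8 / 41000 m = 1.001e-02 mm/s.
R = 1.001e-02 × 3600 = 36.0 mm/hr.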